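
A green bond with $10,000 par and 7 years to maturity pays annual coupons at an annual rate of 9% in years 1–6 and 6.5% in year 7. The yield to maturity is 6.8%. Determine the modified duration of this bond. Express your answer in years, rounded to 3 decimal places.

Periodic yield y = 0.068. First find Macaulay duration:
  t   CF        PV=CF/(1+0.068)^t    t·PV
  1       900.00       842.6966       842.6966
  2       900.00       789.0418     1,578.0836
  3       900.00       738.8032     2,216.4095
  4       900.00       691.7633     2,767.0531
  5       900.00       647.7184     3,238.5921
  6       900.00       606.4779     3,638.8675
  7    10,650.00     6,719.7148    47,038.0034
  Σ                 11,036.2160    61,319.7058
P = 11,036.2160; Macaulay duration = 61,319.7058 / 11,036.2160 = 5.55623 years.
Modified duration = D_Mac / (1 + y) = 5.55623 / 1.068 = 5.20246 years.

5.202 years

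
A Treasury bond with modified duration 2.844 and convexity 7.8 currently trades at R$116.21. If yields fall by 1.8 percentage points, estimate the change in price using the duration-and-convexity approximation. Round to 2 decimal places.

+R$6.10

Duration effect: -D_mod·Δy = -2.844 × (-0.018) = +0.051192
Convexity effect: ½·C·(Δy)² = 0.5 × 7.8 × (-0.018)² = +0.0012636
ΔP/P ≈ +0.051192 + 0.0012636 = +0.0524556
ΔP ≈ 116.21 × (+0.0524556) = +6.095865276.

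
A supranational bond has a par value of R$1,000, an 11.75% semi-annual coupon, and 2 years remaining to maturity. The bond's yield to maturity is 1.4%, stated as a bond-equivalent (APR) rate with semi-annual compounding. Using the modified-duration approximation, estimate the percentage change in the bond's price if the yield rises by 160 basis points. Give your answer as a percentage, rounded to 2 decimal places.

Periodic yield y = 0.007. Modified duration first:
  t   CF        PV=CF/(1+0.007)^t    t·PV
  1        58.75        58.3416        58.3416
  2        58.75        57.9361       115.8721
  3        58.75        57.5333       172.6000
  4     1,058.75     1,029.6166     4,118.4664
  Σ                  1,203.4276     4,465.2801
P = 1,203.4276; D_Mac = 3.71047 half-year periods = 1.85523 yrs; D_mod = 1.85523/(1+0.007) = 1.84234 yrs.
ΔP/P ≈ -D_mod · Δy = -1.84234 × (+0.016) = -0.029477 = -2.9477%.

-2.95%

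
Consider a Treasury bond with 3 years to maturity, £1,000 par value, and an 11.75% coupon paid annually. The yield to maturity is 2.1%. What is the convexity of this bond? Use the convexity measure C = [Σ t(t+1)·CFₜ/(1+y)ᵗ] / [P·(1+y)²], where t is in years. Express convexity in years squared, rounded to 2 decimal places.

10.14

With y = 0.021:
  t   CF        PV=CF/(1+0.021)^t    t·PV        t(t+1)·PV
  1       117.50       115.0833       115.0833         230.1665
  2       117.50       112.7162       225.4324         676.2973
  3     1,117.50     1,049.9541     3,149.8622      12,599.4490
  Σ                  1,277.7535     3,490.3779      13,505.9127
P = 1,277.7535.
Convexity = Σ t(t+1)·PV / [P·(1+y)²] = 13,505.9127 / (1,277.7535 × 1.042441) = 10.13971.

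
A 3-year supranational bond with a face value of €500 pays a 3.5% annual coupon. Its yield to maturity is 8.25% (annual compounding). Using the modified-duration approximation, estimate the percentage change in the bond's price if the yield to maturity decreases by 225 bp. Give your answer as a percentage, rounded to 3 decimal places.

Periodic yield y = 0.0825. Modified duration first:
  t   CF        PV=CF/(1+0.0825)^t    t·PV
  1        17.50        16.1663        16.1663
  2        17.50        14.9342        29.8684
  3       517.50       407.9685     1,223.9055
  Σ                    439.0690     1,269.9402
P = 439.0690; D_Mac = 2.89235 yrs; D_mod = 2.89235/(1+0.0825) = 2.67191 yrs.
ΔP/P ≈ -D_mod · Δy = -2.67191 × (-0.0225) = +0.060118 = +6.0118%.

+6.012%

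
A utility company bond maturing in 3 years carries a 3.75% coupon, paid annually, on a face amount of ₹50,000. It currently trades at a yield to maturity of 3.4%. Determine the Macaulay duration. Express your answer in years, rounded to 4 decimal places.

2.8934 years

Periodic yield y = 0.034. Discount each cash flow and weight by its year:
  t   CF        PV=CF/(1+0.034)^t    t·PV
  1     1,875.00     1,813.3462     1,813.3462
  2     1,875.00     1,753.7198     3,507.4395
  3    51,875.00    46,924.1585   140,772.4756
  Σ                 50,491.2245   146,093.2614
Price P = Σ PV = 50,491.2245.
Macaulay duration = Σ(t·PV) / P = 146,093.2614 / 50,491.2245 = 2.89344 years.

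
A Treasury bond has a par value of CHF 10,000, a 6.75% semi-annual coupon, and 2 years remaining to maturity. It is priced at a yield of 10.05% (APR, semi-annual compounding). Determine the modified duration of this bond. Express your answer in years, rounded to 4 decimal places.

1.8099 years

Periodic yield y = 0.05025. First find Macaulay duration:
  t   CF        PV=CF/(1+0.05025)^t    t·PV
  1       337.50       321.3521       321.3521
  2       337.50       305.9767       611.9535
  3       337.50       291.3370       874.0111
  4    10,337.50     8,496.5920    33,986.3678
  Σ                  9,415.2578    35,793.6844
P = 9,415.2578; Macaulay duration = 35,793.6844 / 9,415.2578 = 3.80167 half-year periods = 1.90083 years.
Modified duration = D_Mac / (1 + y) = 1.90083 / 1.05025 = 1.80989 years.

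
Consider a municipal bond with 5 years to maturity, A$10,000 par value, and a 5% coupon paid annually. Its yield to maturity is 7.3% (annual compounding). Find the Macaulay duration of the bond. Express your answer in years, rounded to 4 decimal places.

Periodic yield y = 0.073. Discount each cash flow and weight by its year:
  t   CF        PV=CF/(1+0.073)^t    t·PV
  1       500.00       465.9832       465.9832
  2       500.00       434.2807       868.5615
  3       500.00       404.7351     1,214.2052
  4       500.00       377.1995     1,508.7980
  5    10,500.00     7,382.2830    36,911.4149
  Σ                  9,064.4815    40,968.9629
Price P = Σ PV = 9,064.4815.
Macaulay duration = Σ(t·PV) / P = 40,968.9629 / 9,064.4815 = 4.51972 years.

4.5197 years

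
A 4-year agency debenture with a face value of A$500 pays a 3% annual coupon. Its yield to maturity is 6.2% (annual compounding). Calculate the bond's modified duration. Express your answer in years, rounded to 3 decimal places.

Periodic yield y = 0.062. First find Macaulay duration:
  t   CF        PV=CF/(1+0.062)^t    t·PV
  1        15.00        14.1243        14.1243
  2        15.00        13.2997        26.5994
  3        15.00        12.5233        37.5698
  4       515.00       404.8640     1,619.4560
  Σ                    444.8113     1,697.7495
P = 444.8113; Macaulay duration = 1,697.7495 / 444.8113 = 3.81679 years.
Modified duration = D_Mac / (1 + y) = 3.81679 / 1.062 = 3.59396 years.

3.594 years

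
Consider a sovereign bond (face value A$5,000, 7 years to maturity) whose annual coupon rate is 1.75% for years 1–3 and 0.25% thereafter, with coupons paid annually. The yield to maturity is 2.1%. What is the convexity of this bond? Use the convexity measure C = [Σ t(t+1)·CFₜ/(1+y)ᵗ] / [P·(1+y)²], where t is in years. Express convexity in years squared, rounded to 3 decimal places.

50.957

With y = 0.021:
  t   CF        PV=CF/(1+0.021)^t    t·PV        t(t+1)·PV
  1        87.50        85.7003        85.7003         171.4006
  2        87.50        83.9376       167.8752         503.6256
  3        87.50        82.2112       246.6335         986.5340
  4        12.50        11.5029        46.0116         230.0578
  5        12.50        11.2663        56.3315         337.9890
  6        12.50        11.0346        66.2074         463.4521
  7     5,012.50     4,333.8531    30,336.9720     242,695.7762
  Σ                  4,619.5060    31,005.7315     245,388.8354
P = 4,619.5060.
Convexity = Σ t(t+1)·PV / [P·(1+y)²] = 245,388.8354 / (4,619.5060 × 1.042441) = 50.95746.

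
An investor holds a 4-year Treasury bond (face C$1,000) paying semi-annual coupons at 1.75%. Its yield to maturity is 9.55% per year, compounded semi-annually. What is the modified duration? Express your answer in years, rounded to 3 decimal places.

Periodic yield y = 0.04775. First find Macaulay duration:
  t   CF        PV=CF/(1+0.04775)^t    t·PV
  1         8.75         8.3512         8.3512
  2         8.75         7.9706        15.9413
  3         8.75         7.6074        22.8221
  4         8.75         7.2607        29.0427
  5         8.75         6.9298        34.6489
  6         8.75         6.6140        39.6838
  7         8.75         6.3125        44.1878
  8     1,008.75       694.5799     5,556.6389
  Σ                    745.6261     5,751.3168
P = 745.6261; Macaulay duration = 5,751.3168 / 745.6261 = 7.71341 half-year periods = 3.85670 years.
Modified duration = D_Mac / (1 + y) = 3.85670 / 1.04775 = 3.68094 years.

3.681 years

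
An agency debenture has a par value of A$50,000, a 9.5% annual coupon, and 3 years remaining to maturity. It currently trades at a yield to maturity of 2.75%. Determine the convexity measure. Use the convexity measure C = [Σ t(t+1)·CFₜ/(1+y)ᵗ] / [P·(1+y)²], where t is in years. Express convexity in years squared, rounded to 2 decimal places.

10.20

With y = 0.0275:
  t   CF        PV=CF/(1+0.0275)^t    t·PV        t(t+1)·PV
  1     4,750.00     4,622.8710     4,622.8710       9,245.7421
  2     4,750.00     4,499.1446     8,998.2891      26,994.8674
  3    54,750.00    50,470.6191   151,411.8572     605,647.4289
  Σ                 59,592.6347   165,033.0174     641,888.0385
P = 59,592.6347.
Convexity = Σ t(t+1)·PV / [P·(1+y)²] = 641,888.0385 / (59,592.6347 × 1.055756) = 10.20242.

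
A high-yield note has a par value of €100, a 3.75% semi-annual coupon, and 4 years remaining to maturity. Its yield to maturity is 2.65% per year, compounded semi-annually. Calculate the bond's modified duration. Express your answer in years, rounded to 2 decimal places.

3.71 years

Periodic yield y = 0.01325. First find Macaulay duration:
  t   CF        PV=CF/(1+0.01325)^t    t·PV
  1        1.875         1.8505         1.8505
  2        1.875         1.8263         3.6526
  3        1.875         1.8024         5.4072
  4        1.875         1.7788         7.1153
  5        1.875         1.7556         8.7779
  6        1.875         1.7326        10.3957
  7        1.875         1.7100        11.9697
  8      101.875        91.6927       733.5415
  Σ                    104.1488       782.7103
P = 104.1488; Macaulay duration = 782.7103 / 104.1488 = 7.51531 half-year periods = 3.75765 years.
Modified duration = D_Mac / (1 + y) = 3.75765 / 1.01325 = 3.70852 years.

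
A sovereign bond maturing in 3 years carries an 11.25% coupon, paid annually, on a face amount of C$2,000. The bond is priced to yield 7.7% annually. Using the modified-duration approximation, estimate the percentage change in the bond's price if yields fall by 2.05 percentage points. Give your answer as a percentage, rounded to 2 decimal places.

+5.18%

Periodic yield y = 0.077. Modified duration first:
  t   CF        PV=CF/(1+0.077)^t    t·PV
  1       225.00       208.9136       208.9136
  2       225.00       193.9774       387.9548
  3     2,225.00     1,781.0779     5,343.2336
  Σ                  2,183.9689     5,940.1020
P = 2,183.9689; D_Mac = 2.71987 yrs; D_mod = 2.71987/(1+0.077) = 2.52541 yrs.
ΔP/P ≈ -D_mod · Δy = -2.52541 × (-0.0205) = +0.051771 = +5.1771%.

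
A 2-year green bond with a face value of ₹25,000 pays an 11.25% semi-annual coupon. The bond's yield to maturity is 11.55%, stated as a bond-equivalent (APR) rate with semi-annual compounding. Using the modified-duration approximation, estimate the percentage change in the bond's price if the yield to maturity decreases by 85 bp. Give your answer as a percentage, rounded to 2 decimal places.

+1.48%

Periodic yield y = 0.05775. Modified duration first:
  t   CF        PV=CF/(1+0.05775)^t    t·PV
  1     1,406.25     1,329.4729     1,329.4729
  2     1,406.25     1,256.8877     2,513.7753
  3     1,406.25     1,188.2654     3,564.7961
  4    26,406.25    21,094.7603    84,379.0412
  Σ                 24,869.3863    91,787.0855
P = 24,869.3863; D_Mac = 3.69077 half-year periods = 1.84538 yrs; D_mod = 1.84538/(1+0.05775) = 1.74463 yrs.
ΔP/P ≈ -D_mod · Δy = -1.74463 × (-0.0085) = +0.014829 = +1.4829%.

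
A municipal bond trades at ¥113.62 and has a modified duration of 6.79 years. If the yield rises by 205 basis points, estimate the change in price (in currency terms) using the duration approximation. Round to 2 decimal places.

-¥15.82

Duration approximation: ΔP/P ≈ -D_mod · Δy = -6.79 × (+0.0205) = -0.139195.
ΔP ≈ 113.62 × (-0.139195) = -15.8153359.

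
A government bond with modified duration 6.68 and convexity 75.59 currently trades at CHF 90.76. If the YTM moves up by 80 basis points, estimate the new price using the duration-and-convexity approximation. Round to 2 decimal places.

Duration effect: -D_mod·Δy = -6.68 × (+0.008) = -0.053440
Convexity effect: ½·C·(Δy)² = 0.5 × 75.59 × (0.008)² = +0.00241888
ΔP/P ≈ -0.053440 + 0.00241888 = -0.05102112
New price ≈ 90.76 × (1 - 0.05102112) = 86.1293231488.

CHF 86.13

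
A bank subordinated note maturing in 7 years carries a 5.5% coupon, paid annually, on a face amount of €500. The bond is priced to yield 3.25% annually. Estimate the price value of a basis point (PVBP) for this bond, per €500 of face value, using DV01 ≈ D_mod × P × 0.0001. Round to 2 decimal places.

€0.33

Periodic yield y = 0.0325.
  t   CF        PV=CF/(1+0.0325)^t    t·PV
  1        27.50        26.6344        26.6344
  2        27.50        25.7960        51.5920
  3        27.50        24.9840        74.9521
  4        27.50        24.1976        96.7904
  5        27.50        23.4359       117.1797
  6        27.50        22.6982       136.1895
  7       527.50       421.6888     2,951.8214
  Σ                    569.4350     3,455.1596
P = 569.4350; D_Mac = 6.06770 yrs; D_mod = 5.87671 yrs.
DV01 ≈ 5.87671 × 569.4350 × 0.0001 = 0.334640.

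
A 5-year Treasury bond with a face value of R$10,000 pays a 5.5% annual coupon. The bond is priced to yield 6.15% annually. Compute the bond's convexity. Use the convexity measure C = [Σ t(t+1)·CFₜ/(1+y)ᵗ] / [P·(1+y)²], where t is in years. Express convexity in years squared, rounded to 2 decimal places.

23.08

With y = 0.0615:
  t   CF        PV=CF/(1+0.0615)^t    t·PV        t(t+1)·PV
  1       550.00       518.1347       518.1347       1,036.2694
  2       550.00       488.1156       976.2312       2,928.6936
  3       550.00       459.8357     1,379.5071       5,518.0285
  4       550.00       433.1943     1,732.7770       8,663.8852
  5    10,550.00     7,828.0297    39,140.1487     234,840.8923
  Σ                  9,727.3100    43,746.7988     252,987.7691
P = 9,727.3100.
Convexity = Σ t(t+1)·PV / [P·(1+y)²] = 252,987.7691 / (9,727.3100 × 1.126782) = 23.08165.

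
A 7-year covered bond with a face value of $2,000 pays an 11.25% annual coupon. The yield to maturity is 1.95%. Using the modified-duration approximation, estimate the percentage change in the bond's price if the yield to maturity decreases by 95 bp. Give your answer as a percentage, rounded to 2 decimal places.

Periodic yield y = 0.0195. Modified duration first:
  t   CF        PV=CF/(1+0.0195)^t    t·PV
  1       225.00       220.6964       220.6964
  2       225.00       216.4752       432.9503
  3       225.00       212.3346       637.0039
  4       225.00       208.2733       833.0932
  5       225.00       204.2897     1,021.4483
  6       225.00       200.3822     1,202.2932
  7     2,225.00     1,943.6560    13,605.5920
  Σ                  3,206.1074    17,953.0773
P = 3,206.1074; D_Mac = 5.59965 yrs; D_mod = 5.59965/(1+0.0195) = 5.49254 yrs.
ΔP/P ≈ -D_mod · Δy = -5.49254 × (-0.0095) = +0.052179 = +5.2179%.

+5.22%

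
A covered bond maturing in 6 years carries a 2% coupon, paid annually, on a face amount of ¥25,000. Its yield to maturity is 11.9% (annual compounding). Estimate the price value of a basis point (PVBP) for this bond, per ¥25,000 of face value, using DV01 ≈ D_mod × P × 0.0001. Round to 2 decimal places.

¥7.41

Periodic yield y = 0.119.
  t   CF        PV=CF/(1+0.119)^t    t·PV
  1       500.00       446.8275       446.8275
  2       500.00       399.3097       798.6193
  3       500.00       356.8451     1,070.5353
  4       500.00       318.8964     1,275.5857
  5       500.00       284.9834     1,424.9170
  6    25,500.00    12,988.5198    77,931.1189
  Σ                 14,795.3820    82,947.6038
P = 14,795.3820; D_Mac = 5.60632 yrs; D_mod = 5.01011 yrs.
DV01 ≈ 5.01011 × 14,795.3820 × 0.0001 = 7.412654.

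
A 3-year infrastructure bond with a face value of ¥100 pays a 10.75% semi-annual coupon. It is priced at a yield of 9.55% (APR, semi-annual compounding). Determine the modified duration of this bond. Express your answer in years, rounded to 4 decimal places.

Periodic yield y = 0.04775. First find Macaulay duration:
  t   CF        PV=CF/(1+0.04775)^t    t·PV
  1        5.375         5.1300         5.1300
  2        5.375         4.8962         9.7925
  3        5.375         4.6731        14.0193
  4        5.375         4.4601        17.8405
  5        5.375         4.2569        21.2843
  6      105.375        79.6511       477.9064
  Σ                    103.0675       545.9731
P = 103.0675; Macaulay duration = 545.9731 / 103.0675 = 5.29724 half-year periods = 2.64862 years.
Modified duration = D_Mac / (1 + y) = 2.64862 / 1.04775 = 2.52791 years.

2.5279 years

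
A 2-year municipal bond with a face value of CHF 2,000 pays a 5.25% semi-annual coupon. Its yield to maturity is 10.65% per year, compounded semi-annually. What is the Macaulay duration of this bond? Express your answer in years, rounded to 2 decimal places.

Periodic yield y = 0.05325. Discount each cash flow and weight by its period:
  t   CF        PV=CF/(1+0.05325)^t    t·PV
  1        52.50        49.8457        49.8457
  2        52.50        47.3256        94.6513
  3        52.50        44.9329       134.7988
  4     2,052.50     1,667.8512     6,671.4047
  Σ                  1,809.9555     6,950.7005
Price P = Σ PV = 1,809.9555.
Macaulay duration = Σ(t·PV) / P = 6,950.7005 / 1,809.9555 = 3.84026 half-year periods.
In years: 3.84026 / 2 = 1.92013 years.

1.92 years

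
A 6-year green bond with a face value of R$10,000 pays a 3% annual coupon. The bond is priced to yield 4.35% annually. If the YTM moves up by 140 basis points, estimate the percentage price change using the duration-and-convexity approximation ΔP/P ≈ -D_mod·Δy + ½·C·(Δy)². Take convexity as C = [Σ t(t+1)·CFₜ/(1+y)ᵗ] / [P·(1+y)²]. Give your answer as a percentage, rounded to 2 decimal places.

-7.12%

With y = 0.0435:
  t   CF        PV=CF/(1+0.0435)^t    t·PV        t(t+1)·PV
  1       300.00       287.4940       287.4940         574.9880
  2       300.00       275.5094       551.0187       1,653.0561
  3       300.00       264.0243       792.0729       3,168.2916
  4       300.00       253.0180     1,012.0721       5,060.3603
  5       300.00       242.4705     1,212.3527       7,274.1163
  6    10,300.00     7,977.7882    47,866.7294     335,067.1060
  Σ                  9,300.3045    51,721.7398     352,797.9183
P = 9,300.3045; D_Mac = 5.56130 yrs; D_mod = 5.32946 yrs; C = 34.83726.
Duration effect: -5.32946 × (+0.014) = -0.074612
Convexity effect: 0.5 × 34.83726 × (0.014)² = +0.0034141
ΔP/P ≈ -0.074612 + 0.0034141 = -0.071198 = -7.1198%.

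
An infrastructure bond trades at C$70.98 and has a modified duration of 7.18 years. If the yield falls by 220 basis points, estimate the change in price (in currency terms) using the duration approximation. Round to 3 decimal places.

+C$11.212

Duration approximation: ΔP/P ≈ -D_mod · Δy = -7.18 × (-0.022) = +0.157960.
ΔP ≈ 70.98 × (+0.157960) = +11.2120008.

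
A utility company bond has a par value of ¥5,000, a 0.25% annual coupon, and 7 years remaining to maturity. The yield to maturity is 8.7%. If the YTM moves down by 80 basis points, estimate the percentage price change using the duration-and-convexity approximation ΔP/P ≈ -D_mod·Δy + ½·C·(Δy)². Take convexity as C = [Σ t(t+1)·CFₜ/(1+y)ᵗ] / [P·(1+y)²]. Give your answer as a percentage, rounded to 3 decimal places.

+5.247%

With y = 0.087:
  t   CF        PV=CF/(1+0.087)^t    t·PV        t(t+1)·PV
  1        12.50        11.4995        11.4995          22.9991
  2        12.50        10.5792        21.1583          63.4749
  3        12.50         9.7324        29.1973         116.7892
  4        12.50         8.9535        35.8139         179.0696
  5        12.50         8.2369        41.1844         247.1061
  6        12.50         7.5776        45.4657         318.2600
  7     5,012.50     2,795.4233    19,567.9629     156,543.7035
  Σ                  2,852.0024    19,752.2821     157,491.4024
P = 2,852.0024; D_Mac = 6.92576 yrs; D_mod = 6.37144 yrs; C = 46.73561.
Duration effect: -6.37144 × (-0.008) = +0.050972
Convexity effect: 0.5 × 46.73561 × (-0.008)² = +0.0014955
ΔP/P ≈ +0.050972 + 0.0014955 = +0.052467 = +5.2467%.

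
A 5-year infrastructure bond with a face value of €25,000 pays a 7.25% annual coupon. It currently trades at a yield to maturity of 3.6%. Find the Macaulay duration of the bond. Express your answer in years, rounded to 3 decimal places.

Periodic yield y = 0.036. Discount each cash flow and weight by its year:
  t   CF        PV=CF/(1+0.036)^t    t·PV
  1     1,812.50     1,749.5174     1,749.5174
  2     1,812.50     1,688.7233     3,377.4467
  3     1,812.50     1,630.0418     4,890.1255
  4     1,812.50     1,573.3994     6,293.5978
  5    26,812.50    22,466.6610   112,333.3051
  Σ                 29,108.3430   128,643.9924
Price P = Σ PV = 29,108.3430.
Macaulay duration = Σ(t·PV) / P = 128,643.9924 / 29,108.3430 = 4.41949 years.

4.419 years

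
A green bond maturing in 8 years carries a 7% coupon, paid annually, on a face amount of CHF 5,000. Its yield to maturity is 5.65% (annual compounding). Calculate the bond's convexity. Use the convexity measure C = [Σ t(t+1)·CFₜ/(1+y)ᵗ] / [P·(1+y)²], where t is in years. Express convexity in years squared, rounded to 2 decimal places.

With y = 0.0565:
  t   CF        PV=CF/(1+0.0565)^t    t·PV        t(t+1)·PV
  1       350.00       331.2825       331.2825         662.5651
  2       350.00       313.5661       627.1321       1,881.3963
  3       350.00       296.7970       890.3911       3,561.5643
  4       350.00       280.9248     1,123.6991       5,618.4955
  5       350.00       265.9013     1,329.5067       7,977.0404
  6       350.00       251.6814     1,510.0881      10,570.6167
  7       350.00       238.2218     1,667.5527      13,340.4218
  8     5,350.00     3,446.6547    27,573.2373     248,159.1354
  Σ                  5,425.0296    35,052.8896     291,771.2355
P = 5,425.0296.
Convexity = Σ t(t+1)·PV / [P·(1+y)²] = 291,771.2355 / (5,425.0296 × 1.116192) = 48.18383.

48.18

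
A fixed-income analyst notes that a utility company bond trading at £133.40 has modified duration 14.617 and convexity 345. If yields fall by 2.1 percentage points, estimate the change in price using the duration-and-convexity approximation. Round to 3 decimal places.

Duration effect: -D_mod·Δy = -14.617 × (-0.021) = +0.306957
Convexity effect: ½·C·(Δy)² = 0.5 × 345 × (-0.021)² = +0.0760725
ΔP/P ≈ +0.306957 + 0.0760725 = +0.3830295
ΔP ≈ 133.40 × (+0.3830295) = +51.0961353.

+£51.096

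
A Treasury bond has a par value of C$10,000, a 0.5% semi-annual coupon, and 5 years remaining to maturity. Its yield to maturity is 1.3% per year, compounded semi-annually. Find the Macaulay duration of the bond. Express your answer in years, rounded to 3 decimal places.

Periodic yield y = 0.0065. Discount each cash flow and weight by its period:
  t   CF        PV=CF/(1+0.0065)^t    t·PV
  1        25.00        24.8385        24.8385
  2        25.00        24.6781        49.3563
  3        25.00        24.5188        73.5563
  4        25.00        24.3604        97.4417
  5        25.00        24.2031       121.0155
  6        25.00        24.0468       144.2808
  7        25.00        23.8915       167.2406
  8        25.00        23.7372       189.8977
  9        25.00        23.5839       212.2553
  10   10,025.00     9,396.0775    93,960.7747
  Σ                  9,613.9359    95,040.6575
Price P = Σ PV = 9,613.9359.
Macaulay duration = Σ(t·PV) / P = 95,040.6575 / 9,613.9359 = 9.88572 half-year periods.
In years: 9.88572 / 2 = 4.94286 years.

4.943 years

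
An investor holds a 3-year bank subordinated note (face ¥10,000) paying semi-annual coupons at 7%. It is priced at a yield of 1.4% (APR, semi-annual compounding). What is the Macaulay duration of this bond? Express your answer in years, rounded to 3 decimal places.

Periodic yield y = 0.007. Discount each cash flow and weight by its period:
  t   CF        PV=CF/(1+0.007)^t    t·PV
  1       350.00       347.5670       347.5670
  2       350.00       345.1510       690.3019
  3       350.00       342.7517     1,028.2551
  4       350.00       340.3691     1,361.4765
  5       350.00       338.0031     1,690.0155
  6    10,350.00     9,925.7544    59,554.5266
  Σ                 11,639.5964    64,672.1428
Price P = Σ PV = 11,639.5964.
Macaulay duration = Σ(t·PV) / P = 64,672.1428 / 11,639.5964 = 5.55622 half-year periods.
In years: 5.55622 / 2 = 2.77811 years.

2.778 years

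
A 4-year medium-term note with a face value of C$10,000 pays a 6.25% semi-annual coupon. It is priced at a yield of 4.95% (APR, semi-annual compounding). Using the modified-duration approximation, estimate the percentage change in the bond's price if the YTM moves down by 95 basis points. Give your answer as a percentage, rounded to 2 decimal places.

Periodic yield y = 0.02475. Modified duration first:
  t   CF        PV=CF/(1+0.02475)^t    t·PV
  1       312.50       304.9524       304.9524
  2       312.50       297.5871       595.1743
  3       312.50       290.3998       871.1993
  4       312.50       283.3859     1,133.5438
  5       312.50       276.5415     1,382.7077
  6       312.50       269.8625     1,619.1747
  7       312.50       263.3447     1,843.4127
  8    10,312.50     8,480.4822    67,843.8574
  Σ                 10,466.5561    75,594.0223
P = 10,466.5561; D_Mac = 7.22244 half-year periods = 3.61122 yrs; D_mod = 3.61122/(1+0.02475) = 3.52400 yrs.
ΔP/P ≈ -D_mod · Δy = -3.52400 × (-0.0095) = +0.033478 = +3.3478%.

+3.35%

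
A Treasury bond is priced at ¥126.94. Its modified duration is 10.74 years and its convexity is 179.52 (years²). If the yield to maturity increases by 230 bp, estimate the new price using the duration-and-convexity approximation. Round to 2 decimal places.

¥101.61

Duration effect: -D_mod·Δy = -10.74 × (+0.023) = -0.247020
Convexity effect: ½·C·(Δy)² = 0.5 × 179.52 × (0.023)² = +0.04748304
ΔP/P ≈ -0.247020 + 0.04748304 = -0.19953696
New price ≈ 126.94 × (1 - 0.19953696) = 101.6107782976.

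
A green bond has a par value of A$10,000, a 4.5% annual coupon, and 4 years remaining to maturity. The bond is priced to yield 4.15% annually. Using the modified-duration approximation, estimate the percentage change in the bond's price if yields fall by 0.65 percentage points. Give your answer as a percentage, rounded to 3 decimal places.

Periodic yield y = 0.0415. Modified duration first:
  t   CF        PV=CF/(1+0.0415)^t    t·PV
  1       450.00       432.0691       432.0691
  2       450.00       414.8527       829.7055
  3       450.00       398.3224     1,194.9671
  4    10,450.00     8,881.3543    35,525.4170
  Σ                 10,126.5985    37,982.1587
P = 10,126.5985; D_Mac = 3.75073 yrs; D_mod = 3.75073/(1+0.0415) = 3.60128 yrs.
ΔP/P ≈ -D_mod · Δy = -3.60128 × (-0.0065) = +0.023408 = +2.3408%.

+2.341%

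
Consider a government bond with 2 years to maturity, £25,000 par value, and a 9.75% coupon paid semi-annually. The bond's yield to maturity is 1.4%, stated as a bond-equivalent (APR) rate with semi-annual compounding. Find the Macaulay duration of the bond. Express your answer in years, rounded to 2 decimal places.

Periodic yield y = 0.007. Discount each cash flow and weight by its period:
  t   CF        PV=CF/(1+0.007)^t    t·PV
  1     1,218.75     1,210.2781     1,210.2781
  2     1,218.75     1,201.8650     2,403.7300
  3     1,218.75     1,193.5104     3,580.5313
  4    26,218.75    25,497.2945   101,989.1780
  Σ                 29,102.9480   109,183.7174
Price P = Σ PV = 29,102.9480.
Macaulay duration = Σ(t·PV) / P = 109,183.7174 / 29,102.9480 = 3.75164 half-year periods.
In years: 3.75164 / 2 = 1.87582 years.

1.88 years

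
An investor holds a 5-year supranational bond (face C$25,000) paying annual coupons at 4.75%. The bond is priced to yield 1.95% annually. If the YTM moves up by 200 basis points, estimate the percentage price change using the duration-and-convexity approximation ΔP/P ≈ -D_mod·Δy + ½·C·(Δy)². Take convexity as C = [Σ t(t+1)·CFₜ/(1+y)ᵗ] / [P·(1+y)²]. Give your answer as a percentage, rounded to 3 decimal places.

With y = 0.0195:
  t   CF        PV=CF/(1+0.0195)^t    t·PV        t(t+1)·PV
  1     1,187.50     1,164.7867     1,164.7867       2,329.5733
  2     1,187.50     1,142.5078     2,285.0155       6,855.0466
  3     1,187.50     1,120.6550     3,361.9650      13,447.8598
  4     1,187.50     1,099.2202     4,396.8808      21,984.4039
  5    26,187.50    23,777.0455   118,885.2277     713,311.3665
  Σ                 28,304.2151   130,093.8757     757,928.2500
P = 28,304.2151; D_Mac = 4.59627 yrs; D_mod = 4.50836 yrs; C = 25.76336.
Duration effect: -4.50836 × (+0.02) = -0.090167
Convexity effect: 0.5 × 25.76336 × (0.02)² = +0.0051527
ΔP/P ≈ -0.090167 + 0.0051527 = -0.085015 = -8.5015%.

-8.501%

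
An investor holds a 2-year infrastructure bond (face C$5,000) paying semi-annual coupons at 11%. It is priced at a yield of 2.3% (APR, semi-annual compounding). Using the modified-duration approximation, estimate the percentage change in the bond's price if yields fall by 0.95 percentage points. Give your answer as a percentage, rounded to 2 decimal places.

+1.75%

Periodic yield y = 0.0115. Modified duration first:
  t   CF        PV=CF/(1+0.0115)^t    t·PV
  1       275.00       271.8735       271.8735
  2       275.00       268.7825       537.5649
  3       275.00       265.7266       797.1798
  4     5,275.00     5,039.1689    20,156.6756
  Σ                  5,845.5514    21,763.2938
P = 5,845.5514; D_Mac = 3.72305 half-year periods = 1.86153 yrs; D_mod = 1.86153/(1+0.0115) = 1.84036 yrs.
ΔP/P ≈ -D_mod · Δy = -1.84036 × (-0.0095) = +0.017483 = +1.7483%.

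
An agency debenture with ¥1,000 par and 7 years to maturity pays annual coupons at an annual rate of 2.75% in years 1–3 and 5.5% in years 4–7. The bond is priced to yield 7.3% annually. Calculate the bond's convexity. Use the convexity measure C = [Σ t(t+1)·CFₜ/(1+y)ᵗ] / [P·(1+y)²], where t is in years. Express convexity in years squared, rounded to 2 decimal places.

41.79

With y = 0.073:
  t   CF        PV=CF/(1+0.073)^t    t·PV        t(t+1)·PV
  1        27.50        25.6291        25.6291          51.2582
  2        27.50        23.8854        47.7709         143.3126
  3        27.50        22.2604        66.7813         267.1251
  4        55.00        41.4919       165.9678         829.8389
  5        55.00        38.6691       193.3455       1,160.0730
  6        55.00        36.0383       216.2298       1,513.6088
  7     1,055.00       644.2500     4,509.7498      36,077.9982
  Σ                    832.2243     5,225.4741      40,043.2149
P = 832.2243.
Convexity = Σ t(t+1)·PV / [P·(1+y)²] = 40,043.2149 / (832.2243 × 1.151329) = 41.79161.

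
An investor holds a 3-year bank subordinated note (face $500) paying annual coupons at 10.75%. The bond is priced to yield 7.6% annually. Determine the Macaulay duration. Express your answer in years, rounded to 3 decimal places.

2.729 years

Periodic yield y = 0.076. Discount each cash flow and weight by its year:
  t   CF        PV=CF/(1+0.076)^t    t·PV
  1        53.75        49.9535        49.9535
  2        53.75        46.4252        92.8504
  3       553.75       444.5053     1,333.5158
  Σ                    540.8840     1,476.3198
Price P = Σ PV = 540.8840.
Macaulay duration = Σ(t·PV) / P = 1,476.3198 / 540.8840 = 2.72946 years.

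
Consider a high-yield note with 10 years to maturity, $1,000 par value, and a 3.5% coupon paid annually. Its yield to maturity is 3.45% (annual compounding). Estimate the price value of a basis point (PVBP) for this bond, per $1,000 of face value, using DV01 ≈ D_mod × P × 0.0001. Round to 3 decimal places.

$0.836

Periodic yield y = 0.0345.
  t   CF        PV=CF/(1+0.0345)^t    t·PV
  1        35.00        33.8328        33.8328
  2        35.00        32.7045        65.4089
  3        35.00        31.6138        94.8414
  4        35.00        30.5595       122.2379
  5        35.00        29.5403       147.7017
  6        35.00        28.5552       171.3311
  7        35.00        27.6029       193.2202
  8        35.00        26.6824       213.4588
  9        35.00        25.7925       232.1326
  10    1,035.00       737.2850     7,372.8500
  Σ                  1,004.1688     8,647.0155
P = 1,004.1688; D_Mac = 8.61112 yrs; D_mod = 8.32394 yrs.
DV01 ≈ 8.32394 × 1,004.1688 × 0.0001 = 0.835864.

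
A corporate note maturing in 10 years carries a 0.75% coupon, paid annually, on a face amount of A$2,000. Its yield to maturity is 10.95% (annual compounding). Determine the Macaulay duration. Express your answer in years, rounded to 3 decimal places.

Periodic yield y = 0.1095. Discount each cash flow and weight by its year:
  t   CF        PV=CF/(1+0.1095)^t    t·PV
  1        15.00        13.5196        13.5196
  2        15.00        12.1853        24.3706
  3        15.00        10.9827        32.9481
  4        15.00         9.8988        39.5952
  5        15.00         8.9218        44.6092
  6        15.00         8.0413        48.2479
  7        15.00         7.2477        50.7339
  8        15.00         6.5324        52.2592
  9        15.00         5.8877        52.9893
  10    2,015.00       712.8563     7,128.5629
  Σ                    796.0737     7,487.8359
Price P = Σ PV = 796.0737.
Macaulay duration = Σ(t·PV) / P = 7,487.8359 / 796.0737 = 9.40596 years.

9.406 years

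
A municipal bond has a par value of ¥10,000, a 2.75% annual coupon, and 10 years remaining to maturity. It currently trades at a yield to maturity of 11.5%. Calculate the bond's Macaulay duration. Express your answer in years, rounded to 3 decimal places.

8.277 years

Periodic yield y = 0.115. Discount each cash flow and weight by its year:
  t   CF        PV=CF/(1+0.115)^t    t·PV
  1       275.00       246.6368       246.6368
  2       275.00       221.1989       442.3978
  3       275.00       198.3847       595.1540
  4       275.00       177.9235       711.6939
  5       275.00       159.5726       797.8631
  6       275.00       143.1145       858.6867
  7       275.00       128.3538       898.4764
  8       275.00       115.1155       920.9239
  9       275.00       103.2426       929.1833
  10   10,275.00     3,459.6579    34,596.5790
  Σ                  4,953.2006    40,997.5947
Price P = Σ PV = 4,953.2006.
Macaulay duration = Σ(t·PV) / P = 40,997.5947 / 4,953.2006 = 8.27699 years.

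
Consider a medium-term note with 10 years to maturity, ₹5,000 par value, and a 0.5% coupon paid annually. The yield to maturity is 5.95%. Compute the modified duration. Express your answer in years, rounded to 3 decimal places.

Periodic yield y = 0.0595. First find Macaulay duration:
  t   CF        PV=CF/(1+0.0595)^t    t·PV
  1        25.00        23.5960        23.5960
  2        25.00        22.2709        44.5418
  3        25.00        21.0202        63.0606
  4        25.00        19.8397        79.3590
  5        25.00        18.7256        93.6279
  6        25.00        17.6740       106.0439
  7        25.00        16.6814       116.7700
  8        25.00        15.7446       125.9570
  9        25.00        14.8604       133.7439
  10    5,025.00     2,819.2037    28,192.0369
  Σ                  2,989.6166    28,978.7370
P = 2,989.6166; Macaulay duration = 28,978.7370 / 2,989.6166 = 9.69313 years.
Modified duration = D_Mac / (1 + y) = 9.69313 / 1.0595 = 9.14878 years.

9.149 years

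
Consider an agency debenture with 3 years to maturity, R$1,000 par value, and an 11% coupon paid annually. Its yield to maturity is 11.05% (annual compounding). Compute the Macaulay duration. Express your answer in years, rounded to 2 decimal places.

Periodic yield y = 0.1105. Discount each cash flow and weight by its year:
  t   CF        PV=CF/(1+0.1105)^t    t·PV
  1       110.00        99.0545        99.0545
  2       110.00        89.1981       178.3962
  3     1,110.00       810.5266     2,431.5799
  Σ                    998.7792     2,709.0306
Price P = Σ PV = 998.7792.
Macaulay duration = Σ(t·PV) / P = 2,709.0306 / 998.7792 = 2.71234 years.

2.71 years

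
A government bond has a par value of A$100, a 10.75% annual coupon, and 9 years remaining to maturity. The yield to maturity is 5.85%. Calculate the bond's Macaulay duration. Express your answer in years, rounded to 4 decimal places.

6.5876 years

Periodic yield y = 0.0585. Discount each cash flow and weight by its year:
  t   CF        PV=CF/(1+0.0585)^t    t·PV
  1        10.75        10.1559        10.1559
  2        10.75         9.5946        19.1892
  3        10.75         9.0643        27.1930
  4        10.75         8.5634        34.2535
  5        10.75         8.0901        40.4505
  6        10.75         7.6430        45.8579
  7        10.75         7.2206        50.5441
  8        10.75         6.8215        54.5722
  9       110.75        66.3936       597.5421
  Σ                    133.5470       879.7584
Price P = Σ PV = 133.5470.
Macaulay duration = Σ(t·PV) / P = 879.7584 / 133.5470 = 6.58763 years.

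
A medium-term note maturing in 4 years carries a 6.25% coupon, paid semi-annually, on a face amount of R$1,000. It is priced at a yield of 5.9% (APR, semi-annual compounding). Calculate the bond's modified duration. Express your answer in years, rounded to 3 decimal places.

Periodic yield y = 0.0295. First find Macaulay duration:
  t   CF        PV=CF/(1+0.0295)^t    t·PV
  1        31.25        30.3545        30.3545
  2        31.25        29.4847        58.9695
  3        31.25        28.6399        85.9196
  4        31.25        27.8192       111.2768
  5        31.25        27.0220       135.1102
  6        31.25        26.2477       157.4864
  7        31.25        25.4956       178.4693
  8     1,031.25       817.2467     6,537.9733
  Σ                  1,012.3104     7,295.5597
P = 1,012.3104; Macaulay duration = 7,295.5597 / 1,012.3104 = 7.20684 half-year periods = 3.60342 years.
Modified duration = D_Mac / (1 + y) = 3.60342 / 1.0295 = 3.50017 years.

3.500 years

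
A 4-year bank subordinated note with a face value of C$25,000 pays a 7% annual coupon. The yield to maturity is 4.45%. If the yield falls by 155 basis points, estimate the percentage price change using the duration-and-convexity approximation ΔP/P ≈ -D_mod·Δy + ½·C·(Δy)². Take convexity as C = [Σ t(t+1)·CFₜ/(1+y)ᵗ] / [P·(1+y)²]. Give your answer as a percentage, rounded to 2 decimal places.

+5.60%

With y = 0.0445:
  t   CF        PV=CF/(1+0.0445)^t    t·PV        t(t+1)·PV
  1     1,750.00     1,675.4428     1,675.4428       3,350.8856
  2     1,750.00     1,604.0620     3,208.1241       9,624.3722
  3     1,750.00     1,535.7224     4,607.1672      18,428.6687
  4    26,750.00    22,474.4985    89,897.9939     449,489.9695
  Σ                 27,289.7257    99,388.7279     480,893.8960
P = 27,289.7257; D_Mac = 3.64198 yrs; D_mod = 3.48682 yrs; C = 16.15226.
Duration effect: -3.48682 × (-0.0155) = +0.054046
Convexity effect: 0.5 × 16.15226 × (-0.0155)² = +0.0019403
ΔP/P ≈ +0.054046 + 0.0019403 = +0.055986 = +5.5986%.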